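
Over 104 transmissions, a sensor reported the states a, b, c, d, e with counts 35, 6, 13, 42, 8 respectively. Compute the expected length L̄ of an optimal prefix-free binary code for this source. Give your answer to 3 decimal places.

1.990 bits/symbol

Probabilities are the counts divided by 104.
Repeatedly combine the two least-probable nodes; the expected code length is the sum of the merged weights.
merge 3/52 + 1/13 → 7/52
merge 1/8 + 7/52 → 27/104
merge 27/104 + 35/104 → 31/52
merge 21/52 + 31/52 → 1
L = 7/52 + 27/104 + 31/52 + 1 = 207/104 ≈ 1.990 bits/symbol.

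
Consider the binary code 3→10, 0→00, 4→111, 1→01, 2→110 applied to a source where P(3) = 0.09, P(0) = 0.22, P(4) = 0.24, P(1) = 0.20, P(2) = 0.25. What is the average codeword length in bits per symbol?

L̄ = Σ pᵢ·ℓᵢ = 0.09·2 + 0.22·2 + 0.24·3 + 0.20·2 + 0.25·3 = 2.49 bits/symbol.

2.49 bits/symbol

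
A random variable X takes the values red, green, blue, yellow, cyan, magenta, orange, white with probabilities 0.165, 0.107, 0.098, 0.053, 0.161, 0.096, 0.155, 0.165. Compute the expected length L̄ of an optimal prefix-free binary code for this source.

2.984 bits/symbol

Repeatedly combine the two least-probable nodes; the expected code length is the sum of the merged weights.
merge 53/1000 + 12/125 → 149/1000
merge 49/500 + 107/1000 → 41/200
merge 149/1000 + 31/200 → 38/125
merge 161/1000 + 33/200 → 163/500
merge 33/200 + 41/200 → 37/100
merge 38/125 + 163/500 → 63/100
merge 37/100 + 63/100 → 1
L = 149/1000 + 41/200 + 38/125 + 163/500 + 37/100 + 63/100 + 1 = 373/125 = 2.984 bits/symbol.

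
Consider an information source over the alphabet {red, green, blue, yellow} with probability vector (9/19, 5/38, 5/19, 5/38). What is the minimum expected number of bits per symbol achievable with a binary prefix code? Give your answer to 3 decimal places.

1.789 bits/symbol

Repeatedly combine the two least-probable nodes; the expected code length is the sum of the merged weights.
merge 5/38 + 5/38 → 5/19
merge 5/19 + 5/19 → 10/19
merge 9/19 + 10/19 → 1
L = 5/19 + 10/19 + 1 = 34/19 ≈ 1.789 bits/symbol.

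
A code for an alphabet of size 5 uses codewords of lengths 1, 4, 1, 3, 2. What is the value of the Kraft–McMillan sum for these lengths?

With common denominator 2^4 = 16: Σ 2^(−ℓᵢ) = 8/16 + 1/16 + 8/16 + 2/16 + 4/16 = 23/16 = 1.4375.

1.4375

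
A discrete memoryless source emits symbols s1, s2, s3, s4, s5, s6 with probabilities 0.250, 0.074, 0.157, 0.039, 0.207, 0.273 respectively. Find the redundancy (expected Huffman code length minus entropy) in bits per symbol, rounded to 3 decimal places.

0.021 bits

Entropy H = −Σ p log₂ p ≈ 2.3616 bits.
Huffman merges: 39/1000+37/500→113/1000; 113/1000+157/1000→27/100; 207/1000+1/4→457/1000; 27/100+273/1000→543/1000; 457/1000+543/1000→1. L = 2383/1000 ≈ 2.3830.
L − H = 2.3830 − 2.3616 = 0.021 bits.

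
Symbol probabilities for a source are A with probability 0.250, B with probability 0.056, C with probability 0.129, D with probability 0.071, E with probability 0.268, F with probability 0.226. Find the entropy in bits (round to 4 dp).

2.3790 bits

H = −Σ pᵢ log₂ pᵢ.
−0.250·log₂(0.250) = 0.5000
−0.056·log₂(0.056) = 0.2329
−0.129·log₂(0.129) = 0.3811
−0.071·log₂(0.071) = 0.2709
−0.268·log₂(0.268) = 0.5091
−0.226·log₂(0.226) = 0.4849
Sum ≈ 2.3790 → 2.3790 bits.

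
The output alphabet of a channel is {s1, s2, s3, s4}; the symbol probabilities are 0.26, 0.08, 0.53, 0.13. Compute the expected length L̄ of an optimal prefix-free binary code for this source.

1.68 bits/symbol

Repeatedly combine the two least-probable nodes; the expected code length is the sum of the merged weights.
merge 2/25 + 13/100 → 21/100
merge 21/100 + 13/50 → 47/100
merge 47/100 + 53/100 → 1
L = 21/100 + 47/100 + 1 = 42/25 = 1.68 bits/symbol.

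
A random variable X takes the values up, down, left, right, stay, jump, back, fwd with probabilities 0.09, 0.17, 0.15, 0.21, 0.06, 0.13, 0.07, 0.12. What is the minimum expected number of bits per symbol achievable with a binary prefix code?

2.92 bits/symbol

Repeatedly combine the two least-probable nodes; the expected code length is the sum of the merged weights.
merge 3/50 + 7/100 → 13/100
merge 9/100 + 3/25 → 21/100
merge 13/100 + 13/100 → 13/50
merge 3/20 + 17/100 → 8/25
merge 21/100 + 21/100 → 21/50
merge 13/50 + 8/25 → 29/50
merge 21/50 + 29/50 → 1
L = 13/100 + 21/100 + 13/50 + 8/25 + 21/50 + 29/50 + 1 = 73/25 = 2.92 bits/symbol.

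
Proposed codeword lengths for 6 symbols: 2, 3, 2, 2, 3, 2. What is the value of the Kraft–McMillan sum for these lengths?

1.25

With common denominator 2^3 = 8: Σ 2^(−ℓᵢ) = 2/8 + 1/8 + 2/8 + 2/8 + 1/8 + 2/8 = 10/8 = 1.25.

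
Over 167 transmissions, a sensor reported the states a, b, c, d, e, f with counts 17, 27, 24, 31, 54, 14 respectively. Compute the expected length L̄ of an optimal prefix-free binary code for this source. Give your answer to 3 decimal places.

Probabilities are the counts divided by 167.
Repeatedly combine the two least-probable nodes; the expected code length is the sum of the merged weights.
merge 14/167 + 17/167 → 31/167
merge 24/167 + 27/167 → 51/167
merge 31/167 + 31/167 → 62/167
merge 51/167 + 54/167 → 105/167
merge 62/167 + 105/167 → 1
L = 31/167 + 51/167 + 62/167 + 105/167 + 1 = 416/167 ≈ 2.491 bits/symbol.

2.491 bits/symbol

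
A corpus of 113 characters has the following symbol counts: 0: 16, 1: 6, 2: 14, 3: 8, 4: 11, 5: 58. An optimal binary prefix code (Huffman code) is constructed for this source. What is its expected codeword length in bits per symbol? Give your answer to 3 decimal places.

Probabilities are the counts divided by 113.
Repeatedly combine the two least-probable nodes; the expected code length is the sum of the merged weights.
merge 6/113 + 8/113 → 14/113
merge 11/113 + 14/113 → 25/113
merge 14/113 + 16/113 → 30/113
merge 25/113 + 30/113 → 55/113
merge 55/113 + 58/113 → 1
L = 14/113 + 25/113 + 30/113 + 55/113 + 1 = 237/113 ≈ 2.097 bits/symbol.

2.097 bits/symbol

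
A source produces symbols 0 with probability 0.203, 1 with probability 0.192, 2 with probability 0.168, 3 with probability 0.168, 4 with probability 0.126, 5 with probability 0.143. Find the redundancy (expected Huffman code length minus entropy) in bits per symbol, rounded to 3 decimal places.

0.038 bits

Entropy H = −Σ p log₂ p ≈ 2.5666 bits.
Huffman merges: 63/500+143/1000→269/1000; 21/125+21/125→42/125; 24/125+203/1000→79/200; 269/1000+42/125→121/200; 79/200+121/200→1. L = 521/200 ≈ 2.6050.
L − H = 2.6050 − 2.5666 = 0.038 bits.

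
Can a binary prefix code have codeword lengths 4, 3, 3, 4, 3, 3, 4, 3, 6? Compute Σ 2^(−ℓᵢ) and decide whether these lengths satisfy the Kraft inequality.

With common denominator 2^6 = 64: Σ 2^(−ℓᵢ) = 4/64 + 8/64 + 8/64 + 4/64 + 8/64 + 8/64 + 4/64 + 8/64 + 1/64 = 53/64 = 0.828125.
Kraft's inequality requires Σ ≤ 1; here Σ = 0.828125 ≤ 1, so such a prefix code exists.

0.828125; yes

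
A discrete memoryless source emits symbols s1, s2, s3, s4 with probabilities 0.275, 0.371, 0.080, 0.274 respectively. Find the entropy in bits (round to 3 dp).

1.846 bits

H = −Σ pᵢ log₂ pᵢ.
−0.275·log₂(0.275) = 0.5122
−0.371·log₂(0.371) = 0.5307
−0.080·log₂(0.080) = 0.2915
−0.274·log₂(0.274) = 0.5118
Sum ≈ 1.8462 → 1.846 bits.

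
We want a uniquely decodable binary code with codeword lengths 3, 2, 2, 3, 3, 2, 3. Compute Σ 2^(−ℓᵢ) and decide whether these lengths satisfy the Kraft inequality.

With common denominator 2^3 = 8: Σ 2^(−ℓᵢ) = 1/8 + 2/8 + 2/8 + 1/8 + 1/8 + 2/8 + 1/8 = 10/8 = 1.25.
Kraft's inequality requires Σ ≤ 1; here Σ = 1.25 > 1, so no such prefix code exists.

1.25; no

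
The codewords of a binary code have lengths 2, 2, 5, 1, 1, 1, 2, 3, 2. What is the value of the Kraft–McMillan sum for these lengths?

With common denominator 2^5 = 32: Σ 2^(−ℓᵢ) = 8/32 + 8/32 + 1/32 + 16/32 + 16/32 + 16/32 + 8/32 + 4/32 + 8/32 = 85/32 = 2.65625.

2.65625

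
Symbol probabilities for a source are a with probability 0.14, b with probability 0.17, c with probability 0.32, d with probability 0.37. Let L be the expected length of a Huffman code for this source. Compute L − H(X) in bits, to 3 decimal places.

Entropy H = −Σ p log₂ p ≈ 1.8885 bits.
Huffman merges: 7/50+17/100→31/100; 31/100+8/25→63/100; 37/100+63/100→1. L = 97/50 ≈ 1.9400.
L − H = 1.9400 − 1.8885 = 0.052 bits.

0.052 bits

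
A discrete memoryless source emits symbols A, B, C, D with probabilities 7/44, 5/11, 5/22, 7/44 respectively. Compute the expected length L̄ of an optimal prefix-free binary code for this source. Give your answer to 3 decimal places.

1.864 bits/symbol

Repeatedly combine the two least-probable nodes; the expected code length is the sum of the merged weights.
merge 7/44 + 7/44 → 7/22
merge 5/22 + 7/22 → 6/11
merge 5/11 + 6/11 → 1
L = 7/22 + 6/11 + 1 = 41/22 ≈ 1.864 bits/symbol.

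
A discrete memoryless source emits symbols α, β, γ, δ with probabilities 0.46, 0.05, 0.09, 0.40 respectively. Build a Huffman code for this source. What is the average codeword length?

Repeatedly combine the two least-probable nodes; the expected code length is the sum of the merged weights.
merge 1/20 + 9/100 → 7/50
merge 7/50 + 2/5 → 27/50
merge 23/50 + 27/50 → 1
L = 7/50 + 27/50 + 1 = 42/25 = 1.68 bits/symbol.

1.68 bits/symbol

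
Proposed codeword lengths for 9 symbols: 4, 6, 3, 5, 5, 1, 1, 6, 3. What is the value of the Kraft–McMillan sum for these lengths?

With common denominator 2^6 = 64: Σ 2^(−ℓᵢ) = 4/64 + 1/64 + 8/64 + 2/64 + 2/64 + 32/64 + 32/64 + 1/64 + 8/64 = 90/64 = 1.40625.

1.40625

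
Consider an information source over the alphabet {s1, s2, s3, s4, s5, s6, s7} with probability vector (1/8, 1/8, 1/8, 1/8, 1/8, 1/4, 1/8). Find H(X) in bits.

Each probability is a power of 1/2, so log₂(1/p) is an integer.
H = Σ p·log₂(1/p) = 1/8·3 + 1/8·3 + 1/8·3 + 1/8·3 + 1/8·3 + 1/4·2 + 1/8·3 = 2.75 bits.

2.75 bits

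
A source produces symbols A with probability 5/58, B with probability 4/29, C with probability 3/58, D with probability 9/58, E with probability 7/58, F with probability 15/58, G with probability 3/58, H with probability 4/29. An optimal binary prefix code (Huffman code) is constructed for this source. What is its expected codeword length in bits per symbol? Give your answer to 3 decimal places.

2.845 bits/symbol

Repeatedly combine the two least-probable nodes; the expected code length is the sum of the merged weights.
merge 3/58 + 3/58 → 3/29
merge 5/58 + 3/29 → 11/58
merge 7/58 + 4/29 → 15/58
merge 4/29 + 9/58 → 17/58
merge 11/58 + 15/58 → 13/29
merge 15/58 + 17/58 → 16/29
merge 13/29 + 16/29 → 1
L = 3/29 + 11/58 + 15/58 + 17/58 + 13/29 + 16/29 + 1 = 165/58 ≈ 2.845 bits/symbol.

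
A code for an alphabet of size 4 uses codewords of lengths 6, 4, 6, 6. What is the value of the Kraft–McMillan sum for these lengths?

With common denominator 2^6 = 64: Σ 2^(−ℓᵢ) = 1/64 + 4/64 + 1/64 + 1/64 = 7/64 = 0.109375.

0.109375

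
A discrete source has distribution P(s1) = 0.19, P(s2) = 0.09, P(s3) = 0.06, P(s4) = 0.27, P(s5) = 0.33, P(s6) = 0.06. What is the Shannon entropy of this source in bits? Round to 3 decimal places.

H = −Σ pᵢ log₂ pᵢ.
−0.19·log₂(0.19) = 0.4552
−0.09·log₂(0.09) = 0.3127
−0.06·log₂(0.06) = 0.2435
−0.27·log₂(0.27) = 0.5100
−0.33·log₂(0.33) = 0.5278
−0.06·log₂(0.06) = 0.2435
Sum ≈ 2.2928 → 2.293 bits.

2.293 bits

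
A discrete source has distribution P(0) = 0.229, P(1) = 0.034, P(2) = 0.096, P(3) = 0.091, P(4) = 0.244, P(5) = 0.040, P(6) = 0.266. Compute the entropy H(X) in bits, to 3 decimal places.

H = −Σ pᵢ log₂ pᵢ.
−0.229·log₂(0.229) = 0.4870
−0.034·log₂(0.034) = 0.1659
−0.096·log₂(0.096) = 0.3246
−0.091·log₂(0.091) = 0.3147
−0.244·log₂(0.244) = 0.4966
−0.040·log₂(0.040) = 0.1858
−0.266·log₂(0.266) = 0.5082
Sum ≈ 2.4826 → 2.483 bits.

2.483 bits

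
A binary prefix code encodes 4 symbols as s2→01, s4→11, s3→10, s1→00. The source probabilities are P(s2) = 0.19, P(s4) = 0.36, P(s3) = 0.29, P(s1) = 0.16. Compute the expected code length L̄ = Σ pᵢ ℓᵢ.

2 bits/symbol

L̄ = Σ pᵢ·ℓᵢ = 0.19·2 + 0.36·2 + 0.29·2 + 0.16·2 = 2 bits/symbol.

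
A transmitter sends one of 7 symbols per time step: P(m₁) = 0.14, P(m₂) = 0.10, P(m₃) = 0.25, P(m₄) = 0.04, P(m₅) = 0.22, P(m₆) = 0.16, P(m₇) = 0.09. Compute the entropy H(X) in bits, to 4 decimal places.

H = −Σ pᵢ log₂ pᵢ.
−0.14·log₂(0.14) = 0.3971
−0.10·log₂(0.10) = 0.3322
−0.25·log₂(0.25) = 0.5000
−0.04·log₂(0.04) = 0.1858
−0.22·log₂(0.22) = 0.4806
−0.16·log₂(0.16) = 0.4230
−0.09·log₂(0.09) = 0.3127
Sum ≈ 2.6313 → 2.6313 bits.

2.6313 bits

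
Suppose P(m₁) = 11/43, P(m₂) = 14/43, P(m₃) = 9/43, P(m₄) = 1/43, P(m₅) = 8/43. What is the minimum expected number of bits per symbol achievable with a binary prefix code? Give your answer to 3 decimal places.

Repeatedly combine the two least-probable nodes; the expected code length is the sum of the merged weights.
merge 1/43 + 8/43 → 9/43
merge 9/43 + 9/43 → 18/43
merge 11/43 + 14/43 → 25/43
merge 18/43 + 25/43 → 1
L = 9/43 + 18/43 + 25/43 + 1 = 95/43 ≈ 2.209 bits/symbol.

2.209 bits/symbol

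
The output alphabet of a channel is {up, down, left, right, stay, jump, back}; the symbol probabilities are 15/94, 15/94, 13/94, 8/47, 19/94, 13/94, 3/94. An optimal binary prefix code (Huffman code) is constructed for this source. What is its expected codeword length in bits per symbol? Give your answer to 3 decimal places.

Repeatedly combine the two least-probable nodes; the expected code length is the sum of the merged weights.
merge 3/94 + 13/94 → 8/47
merge 13/94 + 15/94 → 14/47
merge 15/94 + 8/47 → 31/94
merge 8/47 + 19/94 → 35/94
merge 14/47 + 31/94 → 59/94
merge 35/94 + 59/94 → 1
L = 8/47 + 14/47 + 31/94 + 35/94 + 59/94 + 1 = 263/94 ≈ 2.798 bits/symbol.

2.798 bits/symbol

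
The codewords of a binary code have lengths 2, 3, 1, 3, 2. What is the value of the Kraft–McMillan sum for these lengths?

With common denominator 2^3 = 8: Σ 2^(−ℓᵢ) = 2/8 + 1/8 + 4/8 + 1/8 + 2/8 = 10/8 = 1.25.

1.25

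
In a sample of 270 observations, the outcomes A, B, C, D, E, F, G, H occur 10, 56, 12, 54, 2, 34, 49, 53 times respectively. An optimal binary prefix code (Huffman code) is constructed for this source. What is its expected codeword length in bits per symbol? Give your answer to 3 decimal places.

2.726 bits/symbol

Probabilities are the counts divided by 270.
Repeatedly combine the two least-probable nodes; the expected code length is the sum of the merged weights.
merge 1/135 + 1/27 → 2/45
merge 2/45 + 2/45 → 4/45
merge 4/45 + 17/135 → 29/135
merge 49/270 + 53/270 → 17/45
merge 1/5 + 28/135 → 11/27
merge 29/135 + 17/45 → 16/27
merge 11/27 + 16/27 → 1
L = 2/45 + 4/45 + 29/135 + 17/45 + 11/27 + 16/27 + 1 = 368/135 ≈ 2.726 bits/symbol.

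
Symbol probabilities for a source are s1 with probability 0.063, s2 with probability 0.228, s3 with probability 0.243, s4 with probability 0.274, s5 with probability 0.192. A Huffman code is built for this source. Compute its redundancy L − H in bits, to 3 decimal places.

Entropy H = −Σ p log₂ p ≈ 2.2024 bits.
Huffman merges: 63/1000+24/125→51/200; 57/250+243/1000→471/1000; 51/200+137/500→529/1000; 471/1000+529/1000→1. L = 451/200 ≈ 2.2550.
L − H = 2.2550 − 2.2024 = 0.053 bits.

0.053 bits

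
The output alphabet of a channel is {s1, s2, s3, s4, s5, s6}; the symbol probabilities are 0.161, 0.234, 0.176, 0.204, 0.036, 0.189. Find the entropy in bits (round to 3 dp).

H = −Σ pᵢ log₂ pᵢ.
−0.161·log₂(0.161) = 0.4242
−0.234·log₂(0.234) = 0.4903
−0.176·log₂(0.176) = 0.4411
−0.204·log₂(0.204) = 0.4678
−0.036·log₂(0.036) = 0.1727
−0.189·log₂(0.189) = 0.4543
Sum ≈ 2.4504 → 2.450 bits.

2.450 bits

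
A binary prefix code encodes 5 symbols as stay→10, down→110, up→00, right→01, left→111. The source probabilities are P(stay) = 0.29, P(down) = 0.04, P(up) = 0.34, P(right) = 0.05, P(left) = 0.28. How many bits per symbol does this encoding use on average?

L̄ = Σ pᵢ·ℓᵢ = 0.29·2 + 0.04·3 + 0.34·2 + 0.05·2 + 0.28·3 = 2.32 bits/symbol.

2.32 bits/symbol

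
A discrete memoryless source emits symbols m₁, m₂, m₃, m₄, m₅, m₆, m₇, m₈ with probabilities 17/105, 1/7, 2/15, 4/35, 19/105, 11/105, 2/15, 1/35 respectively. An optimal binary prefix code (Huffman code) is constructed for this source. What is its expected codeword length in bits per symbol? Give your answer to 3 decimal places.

2.952 bits/symbol

Repeatedly combine the two least-probable nodes; the expected code length is the sum of the merged weights.
merge 1/35 + 11/105 → 2/15
merge 4/35 + 2/15 → 26/105
merge 2/15 + 2/15 → 4/15
merge 1/7 + 17/105 → 32/105
merge 19/105 + 26/105 → 3/7
merge 4/15 + 32/105 → 4/7
merge 3/7 + 4/7 → 1
L = 2/15 + 26/105 + 4/15 + 32/105 + 3/7 + 4/7 + 1 = 62/21 ≈ 2.952 bits/symbol.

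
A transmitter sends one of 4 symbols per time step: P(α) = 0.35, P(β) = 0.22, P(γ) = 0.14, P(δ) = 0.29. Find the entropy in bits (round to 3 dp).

1.926 bits

H = −Σ pᵢ log₂ pᵢ.
−0.35·log₂(0.35) = 0.5301
−0.22·log₂(0.22) = 0.4806
−0.14·log₂(0.14) = 0.3971
−0.29·log₂(0.29) = 0.5179
Sum ≈ 1.9257 → 1.926 bits.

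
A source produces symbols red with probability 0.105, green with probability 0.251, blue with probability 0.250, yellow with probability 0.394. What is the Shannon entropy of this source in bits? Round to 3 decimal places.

H = −Σ pᵢ log₂ pᵢ.
−0.105·log₂(0.105) = 0.3414
−0.251·log₂(0.251) = 0.5006
−0.250·log₂(0.250) = 0.5000
−0.394·log₂(0.394) = 0.5294
Sum ≈ 1.8714 → 1.871 bits.

1.871 bits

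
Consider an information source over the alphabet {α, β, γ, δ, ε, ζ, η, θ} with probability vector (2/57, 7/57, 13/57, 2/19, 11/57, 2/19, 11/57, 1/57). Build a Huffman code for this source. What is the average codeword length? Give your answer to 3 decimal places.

2.789 bits/symbol

Repeatedly combine the two least-probable nodes; the expected code length is the sum of the merged weights.
merge 1/57 + 2/57 → 1/19
merge 1/19 + 2/19 → 3/19
merge 2/19 + 7/57 → 13/57
merge 3/19 + 11/57 → 20/57
merge 11/57 + 13/57 → 8/19
merge 13/57 + 20/57 → 11/19
merge 8/19 + 11/19 → 1
L = 1/19 + 3/19 + 13/57 + 20/57 + 8/19 + 11/19 + 1 = 53/19 ≈ 2.789 bits/symbol.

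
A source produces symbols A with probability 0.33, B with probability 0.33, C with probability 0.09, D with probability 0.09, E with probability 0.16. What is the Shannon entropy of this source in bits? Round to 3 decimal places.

H = −Σ pᵢ log₂ pᵢ.
−0.33·log₂(0.33) = 0.5278
−0.33·log₂(0.33) = 0.5278
−0.09·log₂(0.09) = 0.3127
−0.09·log₂(0.09) = 0.3127
−0.16·log₂(0.16) = 0.4230
Sum ≈ 2.1040 → 2.104 bits.

2.104 bits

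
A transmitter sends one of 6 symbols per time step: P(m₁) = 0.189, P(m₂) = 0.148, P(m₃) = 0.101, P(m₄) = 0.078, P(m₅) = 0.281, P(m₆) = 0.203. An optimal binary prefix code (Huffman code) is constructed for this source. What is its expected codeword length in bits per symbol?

2.506 bits/symbol

Repeatedly combine the two least-probable nodes; the expected code length is the sum of the merged weights.
merge 39/500 + 101/1000 → 179/1000
merge 37/250 + 179/1000 → 327/1000
merge 189/1000 + 203/1000 → 49/125
merge 281/1000 + 327/1000 → 76/125
merge 49/125 + 76/125 → 1
L = 179/1000 + 327/1000 + 49/125 + 76/125 + 1 = 1253/500 = 2.506 bits/symbol.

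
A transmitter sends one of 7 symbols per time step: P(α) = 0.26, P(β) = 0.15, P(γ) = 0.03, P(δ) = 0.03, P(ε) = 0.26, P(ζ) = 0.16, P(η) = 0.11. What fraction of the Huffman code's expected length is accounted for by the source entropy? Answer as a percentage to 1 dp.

98.3%

Entropy H = −Σ p log₂ p ≈ 2.4980 bits.
Huffman merges: 3/100+3/100→3/50; 3/50+11/100→17/100; 3/20+4/25→31/100; 17/100+13/50→43/100; 13/50+31/100→57/100; 43/100+57/100→1. L = 127/50 ≈ 2.5400.
Efficiency = H/L = 2.4980/2.5400 = 98.3%.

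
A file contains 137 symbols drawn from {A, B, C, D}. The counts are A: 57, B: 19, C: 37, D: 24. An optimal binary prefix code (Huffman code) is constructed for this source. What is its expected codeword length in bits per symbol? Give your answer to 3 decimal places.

1.898 bits/symbol

Probabilities are the counts divided by 137.
Repeatedly combine the two least-probable nodes; the expected code length is the sum of the merged weights.
merge 19/137 + 24/137 → 43/137
merge 37/137 + 43/137 → 80/137
merge 57/137 + 80/137 → 1
L = 43/137 + 80/137 + 1 = 260/137 ≈ 1.898 bits/symbol.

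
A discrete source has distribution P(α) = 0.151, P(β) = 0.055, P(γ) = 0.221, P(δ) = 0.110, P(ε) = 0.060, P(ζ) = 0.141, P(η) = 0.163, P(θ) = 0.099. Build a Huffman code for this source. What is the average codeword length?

Repeatedly combine the two least-probable nodes; the expected code length is the sum of the merged weights.
merge 11/200 + 3/50 → 23/200
merge 99/1000 + 11/100 → 209/1000
merge 23/200 + 141/1000 → 32/125
merge 151/1000 + 163/1000 → 157/500
merge 209/1000 + 221/1000 → 43/100
merge 32/125 + 157/500 → 57/100
merge 43/100 + 57/100 → 1
L = 23/200 + 209/1000 + 32/125 + 157/500 + 43/100 + 57/100 + 1 = 1447/500 = 2.894 bits/symbol.

2.894 bits/symbol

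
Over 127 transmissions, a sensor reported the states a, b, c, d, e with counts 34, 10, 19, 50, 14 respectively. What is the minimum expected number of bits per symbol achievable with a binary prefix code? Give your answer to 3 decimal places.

2.134 bits/symbol

Probabilities are the counts divided by 127.
Repeatedly combine the two least-probable nodes; the expected code length is the sum of the merged weights.
merge 10/127 + 14/127 → 24/127
merge 19/127 + 24/127 → 43/127
merge 34/127 + 43/127 → 77/127
merge 50/127 + 77/127 → 1
L = 24/127 + 43/127 + 77/127 + 1 = 271/127 ≈ 2.134 bits/symbol.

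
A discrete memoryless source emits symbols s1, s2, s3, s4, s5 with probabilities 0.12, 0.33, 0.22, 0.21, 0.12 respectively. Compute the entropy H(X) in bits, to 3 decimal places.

H = −Σ pᵢ log₂ pᵢ.
−0.12·log₂(0.12) = 0.3671
−0.33·log₂(0.33) = 0.5278
−0.22·log₂(0.22) = 0.4806
−0.21·log₂(0.21) = 0.4728
−0.12·log₂(0.12) = 0.3671
Sum ≈ 2.2154 → 2.215 bits.

2.215 bits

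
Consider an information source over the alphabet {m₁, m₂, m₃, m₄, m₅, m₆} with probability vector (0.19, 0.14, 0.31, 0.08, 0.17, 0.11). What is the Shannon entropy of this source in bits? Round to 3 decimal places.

H = −Σ pᵢ log₂ pᵢ.
−0.19·log₂(0.19) = 0.4552
−0.14·log₂(0.14) = 0.3971
−0.31·log₂(0.31) = 0.5238
−0.08·log₂(0.08) = 0.2915
−0.17·log₂(0.17) = 0.4346
−0.11·log₂(0.11) = 0.3503
Sum ≈ 2.4525 → 2.453 bits.

2.453 bits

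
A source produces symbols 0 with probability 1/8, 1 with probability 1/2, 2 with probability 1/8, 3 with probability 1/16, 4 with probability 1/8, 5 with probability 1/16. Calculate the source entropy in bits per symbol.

2.125 bits

Each probability is a power of 1/2, so log₂(1/p) is an integer.
H = Σ p·log₂(1/p) = 1/8·3 + 1/2·1 + 1/8·3 + 1/16·4 + 1/8·3 + 1/16·4 = 2.125 bits.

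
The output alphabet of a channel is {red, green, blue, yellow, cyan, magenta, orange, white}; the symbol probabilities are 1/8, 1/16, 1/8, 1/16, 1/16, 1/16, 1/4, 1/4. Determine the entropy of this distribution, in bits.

2.75 bits

Each probability is a power of 1/2, so log₂(1/p) is an integer.
H = Σ p·log₂(1/p) = 1/8·3 + 1/16·4 + 1/8·3 + 1/16·4 + 1/16·4 + 1/16·4 + 1/4·2 + 1/4·2 = 2.75 bits.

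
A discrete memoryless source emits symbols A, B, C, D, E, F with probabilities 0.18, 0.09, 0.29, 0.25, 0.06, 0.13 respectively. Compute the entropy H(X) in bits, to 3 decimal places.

H = −Σ pᵢ log₂ pᵢ.
−0.18·log₂(0.18) = 0.4453
−0.09·log₂(0.09) = 0.3127
−0.29·log₂(0.29) = 0.5179
−0.25·log₂(0.25) = 0.5000
−0.06·log₂(0.06) = 0.2435
−0.13·log₂(0.13) = 0.3826
Sum ≈ 2.4020 → 2.402 bits.

2.402 bits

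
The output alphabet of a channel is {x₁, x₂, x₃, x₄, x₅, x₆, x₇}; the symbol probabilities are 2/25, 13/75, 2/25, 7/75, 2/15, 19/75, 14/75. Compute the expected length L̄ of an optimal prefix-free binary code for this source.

Repeatedly combine the two least-probable nodes; the expected code length is the sum of the merged weights.
merge 2/25 + 2/25 → 4/25
merge 7/75 + 2/15 → 17/75
merge 4/25 + 13/75 → 1/3
merge 14/75 + 17/75 → 31/75
merge 19/75 + 1/3 → 44/75
merge 31/75 + 44/75 → 1
L = 4/25 + 17/75 + 1/3 + 31/75 + 44/75 + 1 = 68/25 = 2.72 bits/symbol.

2.72 bits/symbol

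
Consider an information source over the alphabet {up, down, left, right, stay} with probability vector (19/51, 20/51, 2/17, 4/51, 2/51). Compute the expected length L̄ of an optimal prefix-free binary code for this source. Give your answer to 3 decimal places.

1.961 bits/symbol

Repeatedly combine the two least-probable nodes; the expected code length is the sum of the merged weights.
merge 2/51 + 4/51 → 2/17
merge 2/17 + 2/17 → 4/17
merge 4/17 + 19/51 → 31/51
merge 20/51 + 31/51 → 1
L = 2/17 + 4/17 + 31/51 + 1 = 100/51 ≈ 1.961 bits/symbol.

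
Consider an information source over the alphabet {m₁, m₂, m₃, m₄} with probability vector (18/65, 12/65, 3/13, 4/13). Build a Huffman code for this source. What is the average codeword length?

Repeatedly combine the two least-probable nodes; the expected code length is the sum of the merged weights.
merge 12/65 + 3/13 → 27/65
merge 18/65 + 4/13 → 38/65
merge 27/65 + 38/65 → 1
L = 27/65 + 38/65 + 1 = 2 bits/symbol.

2 bits/symbol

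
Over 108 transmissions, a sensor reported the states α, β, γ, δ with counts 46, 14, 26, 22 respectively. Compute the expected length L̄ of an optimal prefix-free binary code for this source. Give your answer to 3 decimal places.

1.907 bits/symbol

Probabilities are the counts divided by 108.
Repeatedly combine the two least-probable nodes; the expected code length is the sum of the merged weights.
merge 7/54 + 11/54 → 1/3
merge 13/54 + 1/3 → 31/54
merge 23/54 + 31/54 → 1
L = 1/3 + 31/54 + 1 = 103/54 ≈ 1.907 bits/symbol.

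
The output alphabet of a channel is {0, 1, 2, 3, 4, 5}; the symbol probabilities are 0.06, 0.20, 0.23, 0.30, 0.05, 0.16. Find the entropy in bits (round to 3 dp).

H = −Σ pᵢ log₂ pᵢ.
−0.06·log₂(0.06) = 0.2435
−0.20·log₂(0.20) = 0.4644
−0.23·log₂(0.23) = 0.4877
−0.30·log₂(0.30) = 0.5211
−0.05·log₂(0.05) = 0.2161
−0.16·log₂(0.16) = 0.4230
Sum ≈ 2.3558 → 2.356 bits.

2.356 bits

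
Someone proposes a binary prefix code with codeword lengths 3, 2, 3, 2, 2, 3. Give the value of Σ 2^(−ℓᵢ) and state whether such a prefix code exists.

With common denominator 2^3 = 8: Σ 2^(−ℓᵢ) = 1/8 + 2/8 + 1/8 + 2/8 + 2/8 + 1/8 = 9/8 = 1.125.
Kraft's inequality requires Σ ≤ 1; here Σ = 1.125 > 1, so no such prefix code exists.

1.125; no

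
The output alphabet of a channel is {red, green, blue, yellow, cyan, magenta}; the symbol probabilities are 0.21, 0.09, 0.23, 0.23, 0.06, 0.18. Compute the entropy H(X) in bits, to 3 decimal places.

2.450 bits

H = −Σ pᵢ log₂ pᵢ.
−0.21·log₂(0.21) = 0.4728
−0.09·log₂(0.09) = 0.3127
−0.23·log₂(0.23) = 0.4877
−0.23·log₂(0.23) = 0.4877
−0.06·log₂(0.06) = 0.2435
−0.18·log₂(0.18) = 0.4453
Sum ≈ 2.4497 → 2.450 bits.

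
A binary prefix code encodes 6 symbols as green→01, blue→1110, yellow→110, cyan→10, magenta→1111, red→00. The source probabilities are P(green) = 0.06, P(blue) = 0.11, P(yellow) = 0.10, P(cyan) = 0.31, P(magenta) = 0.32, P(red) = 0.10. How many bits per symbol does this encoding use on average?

L̄ = Σ pᵢ·ℓᵢ = 0.06·2 + 0.11·4 + 0.10·3 + 0.31·2 + 0.32·4 + 0.10·2 = 2.96 bits/symbol.

2.96 bits/symbol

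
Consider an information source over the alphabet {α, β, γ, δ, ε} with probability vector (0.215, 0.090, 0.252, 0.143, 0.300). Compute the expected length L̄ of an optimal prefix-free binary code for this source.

Repeatedly combine the two least-probable nodes; the expected code length is the sum of the merged weights.
merge 9/100 + 143/1000 → 233/1000
merge 43/200 + 233/1000 → 56/125
merge 63/250 + 3/10 → 69/125
merge 56/125 + 69/125 → 1
L = 233/1000 + 56/125 + 69/125 + 1 = 2233/1000 = 2.233 bits/symbol.

2.233 bits/symbol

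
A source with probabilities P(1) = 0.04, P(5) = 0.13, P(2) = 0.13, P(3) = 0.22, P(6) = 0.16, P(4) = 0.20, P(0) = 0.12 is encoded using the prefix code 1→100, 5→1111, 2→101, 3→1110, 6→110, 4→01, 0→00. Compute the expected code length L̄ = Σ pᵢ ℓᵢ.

3.03 bits/symbol

L̄ = Σ pᵢ·ℓᵢ = 0.04·3 + 0.13·4 + 0.13·3 + 0.22·4 + 0.16·3 + 0.20·2 + 0.12·2 = 3.03 bits/symbol.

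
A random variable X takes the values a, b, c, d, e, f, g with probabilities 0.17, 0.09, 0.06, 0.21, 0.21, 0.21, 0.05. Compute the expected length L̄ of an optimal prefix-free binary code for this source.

Repeatedly combine the two least-probable nodes; the expected code length is the sum of the merged weights.
merge 1/20 + 3/50 → 11/100
merge 9/100 + 11/100 → 1/5
merge 17/100 + 1/5 → 37/100
merge 21/100 + 21/100 → 21/50
merge 21/100 + 37/100 → 29/50
merge 21/50 + 29/50 → 1
L = 11/100 + 1/5 + 37/100 + 21/50 + 29/50 + 1 = 67/25 = 2.68 bits/symbol.

2.68 bits/symbol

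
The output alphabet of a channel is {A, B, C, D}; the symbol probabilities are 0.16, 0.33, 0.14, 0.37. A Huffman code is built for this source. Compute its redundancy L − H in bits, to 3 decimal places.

0.051 bits

Entropy H = −Σ p log₂ p ≈ 1.8787 bits.
Huffman merges: 7/50+4/25→3/10; 3/10+33/100→63/100; 37/100+63/100→1. L = 193/100 ≈ 1.9300.
L − H = 1.9300 − 1.8787 = 0.051 bits.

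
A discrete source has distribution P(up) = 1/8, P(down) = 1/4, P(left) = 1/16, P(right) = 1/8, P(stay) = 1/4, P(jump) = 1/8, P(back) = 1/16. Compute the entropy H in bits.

Each probability is a power of 1/2, so log₂(1/p) is an integer.
H = Σ p·log₂(1/p) = 1/8·3 + 1/4·2 + 1/16·4 + 1/8·3 + 1/4·2 + 1/8·3 + 1/16·4 = 2.625 bits.

2.625 bits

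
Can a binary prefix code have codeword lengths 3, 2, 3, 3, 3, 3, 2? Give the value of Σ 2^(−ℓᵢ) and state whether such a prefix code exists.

With common denominator 2^3 = 8: Σ 2^(−ℓᵢ) = 1/8 + 2/8 + 1/8 + 1/8 + 1/8 + 1/8 + 2/8 = 9/8 = 1.125.
Kraft's inequality requires Σ ≤ 1; here Σ = 1.125 > 1, so no such prefix code exists.

1.125; no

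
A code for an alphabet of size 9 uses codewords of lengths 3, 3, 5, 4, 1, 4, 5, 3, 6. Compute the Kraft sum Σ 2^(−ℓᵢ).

1.078125

With common denominator 2^6 = 64: Σ 2^(−ℓᵢ) = 8/64 + 8/64 + 2/64 + 4/64 + 32/64 + 4/64 + 2/64 + 8/64 + 1/64 = 69/64 = 1.078125.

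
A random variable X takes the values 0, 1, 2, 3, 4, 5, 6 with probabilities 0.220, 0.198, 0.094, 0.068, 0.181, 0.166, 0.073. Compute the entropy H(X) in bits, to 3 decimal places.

2.680 bits

H = −Σ pᵢ log₂ pᵢ.
−0.220·log₂(0.220) = 0.4806
−0.198·log₂(0.198) = 0.4626
−0.094·log₂(0.094) = 0.3207
−0.068·log₂(0.068) = 0.2637
−0.181·log₂(0.181) = 0.4463
−0.166·log₂(0.166) = 0.4301
−0.073·log₂(0.073) = 0.2756
Sum ≈ 2.6796 → 2.680 bits.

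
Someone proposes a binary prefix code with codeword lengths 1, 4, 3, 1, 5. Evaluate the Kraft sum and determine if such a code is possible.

With common denominator 2^5 = 32: Σ 2^(−ℓᵢ) = 16/32 + 2/32 + 4/32 + 16/32 + 1/32 = 39/32 = 1.21875.
Kraft's inequality requires Σ ≤ 1; here Σ = 1.21875 > 1, so no such prefix code exists.

1.21875; no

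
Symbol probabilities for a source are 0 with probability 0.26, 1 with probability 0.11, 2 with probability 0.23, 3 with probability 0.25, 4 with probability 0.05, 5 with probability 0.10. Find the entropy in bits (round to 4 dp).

2.3915 bits

H = −Σ pᵢ log₂ pᵢ.
−0.26·log₂(0.26) = 0.5053
−0.11·log₂(0.11) = 0.3503
−0.23·log₂(0.23) = 0.4877
−0.25·log₂(0.25) = 0.5000
−0.05·log₂(0.05) = 0.2161
−0.10·log₂(0.10) = 0.3322
Sum ≈ 2.3915 → 2.3915 bits.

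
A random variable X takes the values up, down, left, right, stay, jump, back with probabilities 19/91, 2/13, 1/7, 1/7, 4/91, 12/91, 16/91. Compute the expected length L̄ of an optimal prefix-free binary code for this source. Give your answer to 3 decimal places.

Repeatedly combine the two least-probable nodes; the expected code length is the sum of the merged weights.
merge 4/91 + 12/91 → 16/91
merge 1/7 + 1/7 → 2/7
merge 2/13 + 16/91 → 30/91
merge 16/91 + 19/91 → 5/13
merge 2/7 + 30/91 → 8/13
merge 5/13 + 8/13 → 1
L = 16/91 + 2/7 + 30/91 + 5/13 + 8/13 + 1 = 254/91 ≈ 2.791 bits/symbol.

2.791 bits/symbol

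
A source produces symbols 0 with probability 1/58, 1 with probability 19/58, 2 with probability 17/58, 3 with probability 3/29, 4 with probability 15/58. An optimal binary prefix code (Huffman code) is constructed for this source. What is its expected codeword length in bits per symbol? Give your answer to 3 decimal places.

Repeatedly combine the two least-probable nodes; the expected code length is the sum of the merged weights.
merge 1/58 + 3/29 → 7/58
merge 7/58 + 15/58 → 11/29
merge 17/58 + 19/58 → 18/29
merge 11/29 + 18/29 → 1
L = 7/58 + 11/29 + 18/29 + 1 = 123/58 ≈ 2.121 bits/symbol.

2.121 bits/symbol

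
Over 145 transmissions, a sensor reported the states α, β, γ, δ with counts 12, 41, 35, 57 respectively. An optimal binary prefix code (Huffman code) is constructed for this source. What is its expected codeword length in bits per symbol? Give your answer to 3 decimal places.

1.931 bits/symbol

Probabilities are the counts divided by 145.
Repeatedly combine the two least-probable nodes; the expected code length is the sum of the merged weights.
merge 12/145 + 7/29 → 47/145
merge 41/145 + 47/145 → 88/145
merge 57/145 + 88/145 → 1
L = 47/145 + 88/145 + 1 = 56/29 ≈ 1.931 bits/symbol.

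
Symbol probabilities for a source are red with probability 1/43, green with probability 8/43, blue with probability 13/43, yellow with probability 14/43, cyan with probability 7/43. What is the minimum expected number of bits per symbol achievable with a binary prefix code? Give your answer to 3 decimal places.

Repeatedly combine the two least-probable nodes; the expected code length is the sum of the merged weights.
merge 1/43 + 7/43 → 8/43
merge 8/43 + 8/43 → 16/43
merge 13/43 + 14/43 → 27/43
merge 16/43 + 27/43 → 1
L = 8/43 + 16/43 + 27/43 + 1 = 94/43 ≈ 2.186 bits/symbol.

2.186 bits/symbol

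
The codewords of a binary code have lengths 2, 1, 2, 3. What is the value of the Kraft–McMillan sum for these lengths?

1.125

With common denominator 2^3 = 8: Σ 2^(−ℓᵢ) = 2/8 + 4/8 + 2/8 + 1/8 = 9/8 = 1.125.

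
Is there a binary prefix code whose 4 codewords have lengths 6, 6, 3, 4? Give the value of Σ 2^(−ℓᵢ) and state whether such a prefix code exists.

With common denominator 2^6 = 64: Σ 2^(−ℓᵢ) = 1/64 + 1/64 + 8/64 + 4/64 = 14/64 = 0.21875.
Kraft's inequality requires Σ ≤ 1; here Σ = 0.21875 ≤ 1, so such a prefix code exists.

0.21875; yes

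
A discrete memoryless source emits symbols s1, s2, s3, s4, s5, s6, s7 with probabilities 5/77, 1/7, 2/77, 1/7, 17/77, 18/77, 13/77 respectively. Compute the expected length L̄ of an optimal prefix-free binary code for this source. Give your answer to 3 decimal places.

Repeatedly combine the two least-probable nodes; the expected code length is the sum of the merged weights.
merge 2/77 + 5/77 → 1/11
merge 1/11 + 1/7 → 18/77
merge 1/7 + 13/77 → 24/77
merge 17/77 + 18/77 → 5/11
merge 18/77 + 24/77 → 6/11
merge 5/11 + 6/11 → 1
L = 1/11 + 18/77 + 24/77 + 5/11 + 6/11 + 1 = 29/11 ≈ 2.636 bits/symbol.

2.636 bits/symbol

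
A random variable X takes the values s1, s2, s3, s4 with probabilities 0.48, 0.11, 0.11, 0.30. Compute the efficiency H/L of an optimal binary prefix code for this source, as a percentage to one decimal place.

Entropy H = −Σ p log₂ p ≈ 1.7299 bits.
Huffman merges: 11/100+11/100→11/50; 11/50+3/10→13/25; 12/25+13/25→1. L = 87/50 ≈ 1.7400.
Efficiency = H/L = 1.7299/1.7400 = 99.4%.

99.4%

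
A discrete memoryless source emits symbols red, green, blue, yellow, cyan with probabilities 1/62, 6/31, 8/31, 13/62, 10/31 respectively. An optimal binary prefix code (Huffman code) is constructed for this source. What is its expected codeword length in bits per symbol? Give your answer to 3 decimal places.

Repeatedly combine the two least-probable nodes; the expected code length is the sum of the merged weights.
merge 1/62 + 6/31 → 13/62
merge 13/62 + 13/62 → 13/31
merge 8/31 + 10/31 → 18/31
merge 13/31 + 18/31 → 1
L = 13/62 + 13/31 + 18/31 + 1 = 137/62 ≈ 2.210 bits/symbol.

2.210 bits/symbol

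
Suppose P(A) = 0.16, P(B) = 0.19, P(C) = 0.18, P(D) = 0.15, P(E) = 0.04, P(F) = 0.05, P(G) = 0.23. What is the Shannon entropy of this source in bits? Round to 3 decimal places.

H = −Σ pᵢ log₂ pᵢ.
−0.16·log₂(0.16) = 0.4230
−0.19·log₂(0.19) = 0.4552
−0.18·log₂(0.18) = 0.4453
−0.15·log₂(0.15) = 0.4105
−0.04·log₂(0.04) = 0.1858
−0.05·log₂(0.05) = 0.2161
−0.23·log₂(0.23) = 0.4877
Sum ≈ 2.6236 → 2.624 bits.

2.624 bits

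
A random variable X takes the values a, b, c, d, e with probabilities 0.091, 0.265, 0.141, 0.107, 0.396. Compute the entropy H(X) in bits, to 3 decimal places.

H = −Σ pᵢ log₂ pᵢ.
−0.091·log₂(0.091) = 0.3147
−0.265·log₂(0.265) = 0.5077
−0.141·log₂(0.141) = 0.3985
−0.107·log₂(0.107) = 0.3450
−0.396·log₂(0.396) = 0.5292
Sum ≈ 2.0951 → 2.095 bits.

2.095 bits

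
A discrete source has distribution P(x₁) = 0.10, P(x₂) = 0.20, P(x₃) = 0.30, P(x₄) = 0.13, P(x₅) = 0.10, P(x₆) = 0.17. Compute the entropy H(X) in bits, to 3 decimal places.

2.467 bits

H = −Σ pᵢ log₂ pᵢ.
−0.10·log₂(0.10) = 0.3322
−0.20·log₂(0.20) = 0.4644
−0.30·log₂(0.30) = 0.5211
−0.13·log₂(0.13) = 0.3826
−0.10·log₂(0.10) = 0.3322
−0.17·log₂(0.17) = 0.4346
Sum ≈ 2.4671 → 2.467 bits.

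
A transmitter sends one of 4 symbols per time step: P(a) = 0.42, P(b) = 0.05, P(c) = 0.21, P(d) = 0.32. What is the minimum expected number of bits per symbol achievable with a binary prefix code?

Repeatedly combine the two least-probable nodes; the expected code length is the sum of the merged weights.
merge 1/20 + 21/100 → 13/50
merge 13/50 + 8/25 → 29/50
merge 21/50 + 29/50 → 1
L = 13/50 + 29/50 + 1 = 46/25 = 1.84 bits/symbol.

1.84 bits/symbol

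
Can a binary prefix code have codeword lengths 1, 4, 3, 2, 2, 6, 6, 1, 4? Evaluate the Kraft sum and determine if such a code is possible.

1.78125; no

With common denominator 2^6 = 64: Σ 2^(−ℓᵢ) = 32/64 + 4/64 + 8/64 + 16/64 + 16/64 + 1/64 + 1/64 + 32/64 + 4/64 = 114/64 = 1.78125.
Kraft's inequality requires Σ ≤ 1; here Σ = 1.78125 > 1, so no such prefix code exists.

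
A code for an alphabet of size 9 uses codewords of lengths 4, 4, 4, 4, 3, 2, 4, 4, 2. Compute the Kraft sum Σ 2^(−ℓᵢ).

1

With common denominator 2^4 = 16: Σ 2^(−ℓᵢ) = 1/16 + 1/16 + 1/16 + 1/16 + 2/16 + 4/16 + 1/16 + 1/16 + 4/16 = 16/16 = 1.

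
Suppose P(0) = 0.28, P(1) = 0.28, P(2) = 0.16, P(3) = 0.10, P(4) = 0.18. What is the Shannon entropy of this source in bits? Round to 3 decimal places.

H = −Σ pᵢ log₂ pᵢ.
−0.28·log₂(0.28) = 0.5142
−0.28·log₂(0.28) = 0.5142
−0.16·log₂(0.16) = 0.4230
−0.10·log₂(0.10) = 0.3322
−0.18·log₂(0.18) = 0.4453
Sum ≈ 2.2290 → 2.229 bits.

2.229 bits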